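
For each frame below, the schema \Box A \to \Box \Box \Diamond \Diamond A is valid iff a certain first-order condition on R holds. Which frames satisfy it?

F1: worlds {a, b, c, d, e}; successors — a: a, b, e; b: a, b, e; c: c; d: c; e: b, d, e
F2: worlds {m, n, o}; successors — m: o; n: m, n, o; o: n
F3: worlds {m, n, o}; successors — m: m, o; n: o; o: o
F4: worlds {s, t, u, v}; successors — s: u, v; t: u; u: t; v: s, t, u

F2, F3

This is the axiom for a generalized confluence (Geach) condition; its first-order frame correspondent is \forall x \forall z (x R^2 z \to \exists w (xRw \wedge z R^2 w)).
F1: fails — aR²d but no w with aRw and dR²w.
F2: condition met.
F3: condition met.
F4: fails — sR²t but no w with sRw and tR²w.
Valid on: F2, F3.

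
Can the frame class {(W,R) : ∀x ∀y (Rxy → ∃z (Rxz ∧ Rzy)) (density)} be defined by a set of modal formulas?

Yes: it is density, defined by the C4 schema □□p → □p.

Definable; □□p → □p defines it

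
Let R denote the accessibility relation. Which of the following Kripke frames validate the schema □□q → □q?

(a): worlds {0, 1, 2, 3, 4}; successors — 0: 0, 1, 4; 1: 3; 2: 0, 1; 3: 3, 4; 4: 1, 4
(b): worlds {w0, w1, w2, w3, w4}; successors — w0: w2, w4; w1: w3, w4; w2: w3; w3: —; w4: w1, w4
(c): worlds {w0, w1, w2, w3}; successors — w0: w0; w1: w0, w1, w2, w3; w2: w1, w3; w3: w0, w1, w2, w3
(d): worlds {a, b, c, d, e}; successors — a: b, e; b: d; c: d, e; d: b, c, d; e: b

The schema corresponds to density: ∀x ∀y (Rxy → ∃z (Rxz ∧ Rzy)).
(a): holds.
(b): fails — Rw1w3 but no z with Rw1z and Rzw3.
(c): holds.
(d): fails — Reb but no z with Rez and Rzb.
Valid on: (a), (c).

(a), (c)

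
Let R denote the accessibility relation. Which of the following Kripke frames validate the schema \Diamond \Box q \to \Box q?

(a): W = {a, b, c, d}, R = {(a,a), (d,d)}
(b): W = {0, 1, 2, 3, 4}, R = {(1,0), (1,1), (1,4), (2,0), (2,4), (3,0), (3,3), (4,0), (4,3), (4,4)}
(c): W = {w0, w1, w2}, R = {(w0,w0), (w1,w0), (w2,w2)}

(a), (c)

Frame correspondent (Sahlqvist): \forall x \forall y \forall z (Rxy \wedge Rxz \to Ryz) — i.e. the Euclidean property.
(a): ✓.
(b): fails — R10 and R10 but not R00.
(c): ✓.
Valid on: (a), (c).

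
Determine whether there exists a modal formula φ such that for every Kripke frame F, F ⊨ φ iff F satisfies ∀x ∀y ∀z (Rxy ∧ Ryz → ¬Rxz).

No — not modally definable

If a class were modally definable it would be closed under surjective bounded morphisms (Goldblatt–Thomason).
The 5-cycle (worlds s,t,u,v,w with s→t→u→v→w→s) is intransitive. Mapping every world to a single reflexive point • is a surjective bounded morphism; the reflexive point is not intransitive (R••∧R•• but R••).
Hence intransitivity is not modally definable.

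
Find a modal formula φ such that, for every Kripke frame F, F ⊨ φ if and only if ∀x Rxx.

The condition is reflexivity. The T schema □ψ → ψ defines it.
Suppose □ψ→ψ is valid. At any x set V(ψ)={w : Rxw}. Then □ψ holds at x, so ψ holds at x, i.e. Rxx.

□ψ → ψ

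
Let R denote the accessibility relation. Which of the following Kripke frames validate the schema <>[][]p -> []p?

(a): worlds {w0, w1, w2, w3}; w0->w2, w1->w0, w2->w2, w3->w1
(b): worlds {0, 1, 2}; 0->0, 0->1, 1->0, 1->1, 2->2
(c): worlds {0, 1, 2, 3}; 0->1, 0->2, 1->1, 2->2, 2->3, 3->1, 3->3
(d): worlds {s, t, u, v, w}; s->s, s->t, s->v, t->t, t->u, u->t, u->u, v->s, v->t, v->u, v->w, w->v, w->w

Frame correspondent (Sahlqvist): forall x forall y forall z ((xRy & xRz) -> exists w (y R^2 w & z = w)) — i.e. a generalized confluence (Geach) condition.
(a): fails — w1Rw0, w1Rw0 but no w with w0R²w and w0=w.
(b): satisfies the condition.
(c): fails — 0R1, 0R2 but no w with 1R²w and 2=w.
(d): fails — sRt, sRs but no w* with tR²w* and s=w*.

(b)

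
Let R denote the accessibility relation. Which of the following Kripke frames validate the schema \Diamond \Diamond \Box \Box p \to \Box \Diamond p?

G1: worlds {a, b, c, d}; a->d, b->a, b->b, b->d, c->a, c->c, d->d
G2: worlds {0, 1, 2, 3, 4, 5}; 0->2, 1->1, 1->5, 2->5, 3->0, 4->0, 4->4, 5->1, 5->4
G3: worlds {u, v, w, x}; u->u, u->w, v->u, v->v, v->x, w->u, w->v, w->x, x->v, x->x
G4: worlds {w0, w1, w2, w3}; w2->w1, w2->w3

This is the axiom for a generalized confluence (Geach) condition; its first-order frame correspondent is \forall x \forall y \forall z ((x R^2 y \wedge xRz) \to \exists w (y R^2 w \wedge zRw)).
G1: fails — cR²a, cRc but no w with aR²w and cRw.
G2: fails — 1R²4, 1R1 but no w with 4R²w and 1Rw.
G3: ✓.
G4: ✓.
Valid on: G3, G4.

G3, G4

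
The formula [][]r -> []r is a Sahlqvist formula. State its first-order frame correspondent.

density: forall x forall y (Rxy -> exists z (Rxz & Rzy))

Suppose □□r→□r is valid. Take Rxy and set V(r)={w : xR²w}. Then □□r at x, so □r at x, so r at y, i.e. ∃z(Rxz∧Rzy).
The converse is a direct semantic check.
Frame condition: forall x forall y (Rxy -> exists z (Rxz & Rzy)).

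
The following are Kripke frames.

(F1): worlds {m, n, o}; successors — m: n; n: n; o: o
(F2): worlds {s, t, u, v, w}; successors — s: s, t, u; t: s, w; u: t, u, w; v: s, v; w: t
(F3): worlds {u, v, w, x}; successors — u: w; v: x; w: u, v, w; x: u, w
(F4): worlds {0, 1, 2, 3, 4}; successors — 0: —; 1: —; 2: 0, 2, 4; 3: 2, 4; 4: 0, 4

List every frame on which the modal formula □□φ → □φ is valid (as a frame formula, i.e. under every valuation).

The schema corresponds to density: ∀x ∀y (Rxy → ∃z (Rxz ∧ Rzy)).
(F1): condition met.
(F2): fails — Rwt but no z with Rwz and Rzt.
(F3): fails — Rvx but no z with Rvz and Rzx.
(F4): condition met.
Valid on: (F1), (F4).

(F1), (F4)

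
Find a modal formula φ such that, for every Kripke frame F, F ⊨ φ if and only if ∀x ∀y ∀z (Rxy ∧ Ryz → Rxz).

This is transitivity; the standard corresponding axiom is 4: □q → □□q.
Suppose □q→□□q is valid. Take Rxy, Ryz and set V(q)={w : Rxw}. Then □q at x, so □□q at x, so □q at y, so q at z, i.e. Rxz.

□q → □□q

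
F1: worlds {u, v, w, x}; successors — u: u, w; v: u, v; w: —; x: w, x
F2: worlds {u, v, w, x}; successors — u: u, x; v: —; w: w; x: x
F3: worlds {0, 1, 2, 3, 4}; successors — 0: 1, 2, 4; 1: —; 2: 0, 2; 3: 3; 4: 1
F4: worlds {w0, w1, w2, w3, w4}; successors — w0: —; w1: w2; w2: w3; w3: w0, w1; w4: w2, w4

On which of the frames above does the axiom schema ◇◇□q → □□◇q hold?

Frame correspondent (Sahlqvist): ∀x ∀y ∀z ((xR²y ∧ xR²z) → ∃w (yRw ∧ zRw)) — i.e. a generalized confluence (Geach) condition.
F1: fails — uR²u, uR²w but no t with uRt and wRt.
F2: ✓.
F3: fails — 0R²0, 0R²1 but no w with 0Rw and 1Rw.
F4: fails — w2R²w0, w2R²w0 but no w with w0Rw and w0Rw.
Valid on: F2.

F2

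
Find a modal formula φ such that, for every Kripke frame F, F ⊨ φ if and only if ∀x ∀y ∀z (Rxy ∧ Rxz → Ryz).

◇p → □◇p

The condition is the Euclidean property. The 5 schema ◇p → □◇p defines it.
Suppose ◇p→□◇p is valid. Take Rxy, Rxz and set V(p)={y}. Then ◇p at x, so □◇p at x, so ◇p at z, so some w with Rzw has p; w=y, i.e. Rzy. By symmetry of the argument, Ryz.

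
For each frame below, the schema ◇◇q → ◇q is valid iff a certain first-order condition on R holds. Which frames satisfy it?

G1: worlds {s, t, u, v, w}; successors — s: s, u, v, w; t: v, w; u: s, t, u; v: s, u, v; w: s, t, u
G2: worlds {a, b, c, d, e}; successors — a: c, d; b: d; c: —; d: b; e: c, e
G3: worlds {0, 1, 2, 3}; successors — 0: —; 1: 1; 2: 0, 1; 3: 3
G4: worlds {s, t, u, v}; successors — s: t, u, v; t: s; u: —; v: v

G3

Frame correspondent (Sahlqvist): ∀x ∀y ∀z (Rxy ∧ Ryz → Rxz) — i.e. transitivity.
G1: fails — Rwt and Rtv but not Rwv.
G2: fails — Rdb and Rbd but not Rdd.
G3: condition met.
G4: fails — Rts and Rsv but not Rtv.
Valid on: G3.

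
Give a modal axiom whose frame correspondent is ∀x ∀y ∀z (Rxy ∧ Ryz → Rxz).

□s → □□s

This is transitivity; the standard corresponding axiom is 4: □s → □□s.
Suppose □s→□□s is valid. Take Rxy, Ryz and set V(s)={w : Rxw}. Then □s at x, so □□s at x, so □s at y, so s at z, i.e. Rxz.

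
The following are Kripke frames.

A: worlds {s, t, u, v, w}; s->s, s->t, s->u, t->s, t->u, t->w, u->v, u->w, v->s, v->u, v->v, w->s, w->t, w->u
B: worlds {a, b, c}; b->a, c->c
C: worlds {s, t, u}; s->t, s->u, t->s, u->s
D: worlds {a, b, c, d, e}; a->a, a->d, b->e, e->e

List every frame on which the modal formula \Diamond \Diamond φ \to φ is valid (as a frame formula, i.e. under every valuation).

Frame correspondent (Sahlqvist): \forall x \forall y (x R^2 y \to \exists w (y = w \wedge x = w)) — i.e. a generalized confluence (Geach) condition.
A: fails — sR²t but t ≠ s.
B: condition met.
C: fails — tR²u but u ≠ t.
D: fails — aR²d but d ≠ a.
Valid on: B.

B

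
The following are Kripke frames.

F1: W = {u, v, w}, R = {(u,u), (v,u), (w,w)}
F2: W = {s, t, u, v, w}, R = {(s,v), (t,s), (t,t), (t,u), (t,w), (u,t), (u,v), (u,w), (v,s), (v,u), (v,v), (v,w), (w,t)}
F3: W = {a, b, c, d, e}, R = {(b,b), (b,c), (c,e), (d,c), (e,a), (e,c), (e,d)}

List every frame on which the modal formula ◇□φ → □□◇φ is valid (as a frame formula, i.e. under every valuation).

This is the axiom for a generalized confluence (Geach) condition; its first-order frame correspondent is ∀x ∀y ∀z ((xRy ∧ xR²z) → ∃w (yRw ∧ zRw)).
F1: condition met.
F2: fails — sRv, sR²w but no w* with vRw* and wRw*.
F3: fails — bRb, bR²c but no w with bRw and cRw.
Valid on: F1.

F1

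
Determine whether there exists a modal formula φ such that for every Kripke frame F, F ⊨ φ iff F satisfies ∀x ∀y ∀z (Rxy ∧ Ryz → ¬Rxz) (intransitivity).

No

If a class were modally definable it would be closed under surjective bounded morphisms (Goldblatt–Thomason).
The 7-cycle (worlds s,t,u,v,w,x,y with s→t→u→v→w→x→y→s) is intransitive. Mapping every world to a single reflexive point • is a surjective bounded morphism; the reflexive point is not intransitive (R••∧R•• but R••).
So the class is not modally definable.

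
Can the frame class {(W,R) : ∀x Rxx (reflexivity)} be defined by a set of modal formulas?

Definable; □r → r defines it

Yes: it is reflexivity, defined by the T schema □r → r.
Suppose □r→r is valid. At any x set V(r)={w : Rxw}. Then □r holds at x, so r holds at x, i.e. Rxx.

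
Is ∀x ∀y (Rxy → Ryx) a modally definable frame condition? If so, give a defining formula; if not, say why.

Yes — defined by r → □◇r

Yes: it is symmetry, defined by the B schema r → □◇r.
Suppose r→□◇r is valid. Take Rxy and set V(r)={x}. Then r at x, so □◇r at x, so ◇r at y, so some z with Ryz has r; z=x, i.e. Ryx.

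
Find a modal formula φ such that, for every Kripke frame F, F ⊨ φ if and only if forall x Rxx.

□s → s

A defining formula is □s → s (the T axiom).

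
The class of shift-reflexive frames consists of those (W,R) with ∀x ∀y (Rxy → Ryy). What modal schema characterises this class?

□(□s → s)

This is shift-reflexivity; the standard corresponding axiom is T□: □(□s → s).
Suppose □(□s→s) is valid. Take Rxy and set V(s)={w : Ryw}. Then at y, □s holds; since □(□s→s) at x, □s→s at y, so s at y, i.e. Ryy.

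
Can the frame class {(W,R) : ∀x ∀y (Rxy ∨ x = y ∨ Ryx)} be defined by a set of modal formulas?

If a class were modally definable it would be closed under disjoint unions (Goldblatt–Thomason).
Take 4 disjoint single-world reflexive frames: each is trivially connected, but their disjoint union has 4 worlds with no edge between distinct components, so it is not connected.
So no modal formula (or set of formulas) defines exactly the connected frames.

No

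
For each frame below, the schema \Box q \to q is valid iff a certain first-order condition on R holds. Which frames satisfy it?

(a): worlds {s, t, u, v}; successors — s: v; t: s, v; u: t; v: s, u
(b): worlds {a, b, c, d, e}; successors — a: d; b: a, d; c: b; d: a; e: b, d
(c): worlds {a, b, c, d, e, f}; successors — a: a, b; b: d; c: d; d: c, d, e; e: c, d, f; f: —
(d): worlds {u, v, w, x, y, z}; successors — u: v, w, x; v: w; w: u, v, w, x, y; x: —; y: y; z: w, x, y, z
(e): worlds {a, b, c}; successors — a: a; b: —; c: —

This is the axiom for reflexivity; its first-order frame correspondent is \forall x Rxx.
(a): fails — world s does not see itself.
(b): fails — world a does not see itself.
(c): fails — world b does not see itself.
(d): fails — world u does not see itself.
(e): fails — world b does not see itself.
Valid on no frame.

none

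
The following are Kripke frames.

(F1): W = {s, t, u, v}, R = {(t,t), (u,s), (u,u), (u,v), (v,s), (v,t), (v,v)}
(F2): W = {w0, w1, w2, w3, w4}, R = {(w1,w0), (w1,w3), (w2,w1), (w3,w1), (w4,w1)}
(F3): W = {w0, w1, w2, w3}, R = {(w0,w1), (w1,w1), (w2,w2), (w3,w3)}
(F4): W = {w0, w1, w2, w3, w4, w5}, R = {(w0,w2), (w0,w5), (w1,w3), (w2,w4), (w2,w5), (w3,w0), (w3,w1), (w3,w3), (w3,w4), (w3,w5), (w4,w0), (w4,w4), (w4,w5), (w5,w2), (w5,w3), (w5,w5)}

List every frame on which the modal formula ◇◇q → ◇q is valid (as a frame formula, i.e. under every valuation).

(F3)

This is the axiom for transitivity; its first-order frame correspondent is ∀x ∀y ∀z (Rxy ∧ Ryz → Rxz).
(F1): fails — Ruv and Rvt but not Rut.
(F2): fails — Rw3w1 and Rw1w0 but not Rw3w0.
(F3): holds.
(F4): fails — Rw2w4 and Rw4w0 but not Rw2w0.
Valid on: (F3).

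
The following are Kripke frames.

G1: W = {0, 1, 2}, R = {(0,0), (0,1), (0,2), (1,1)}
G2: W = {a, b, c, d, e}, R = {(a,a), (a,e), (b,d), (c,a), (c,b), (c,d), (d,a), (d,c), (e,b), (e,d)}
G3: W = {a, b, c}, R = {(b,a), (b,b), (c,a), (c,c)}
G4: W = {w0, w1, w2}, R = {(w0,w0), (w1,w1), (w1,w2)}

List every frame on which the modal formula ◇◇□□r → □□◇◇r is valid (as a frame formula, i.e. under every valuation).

G2

This is the axiom for a generalized confluence (Geach) condition; its first-order frame correspondent is ∀x ∀y ∀z ((xR²y ∧ xR²z) → ∃w (yR²w ∧ zR²w)).
G1: fails — 0R²0, 0R²2 but no w with 0R²w and 2R²w.
G2: ✓.
G3: fails — bR²a, bR²a but no w with aR²w and aR²w.
G4: fails — w1R²w1, w1R²w2 but no w with w1R²w and w2R²w.
Valid on: G2.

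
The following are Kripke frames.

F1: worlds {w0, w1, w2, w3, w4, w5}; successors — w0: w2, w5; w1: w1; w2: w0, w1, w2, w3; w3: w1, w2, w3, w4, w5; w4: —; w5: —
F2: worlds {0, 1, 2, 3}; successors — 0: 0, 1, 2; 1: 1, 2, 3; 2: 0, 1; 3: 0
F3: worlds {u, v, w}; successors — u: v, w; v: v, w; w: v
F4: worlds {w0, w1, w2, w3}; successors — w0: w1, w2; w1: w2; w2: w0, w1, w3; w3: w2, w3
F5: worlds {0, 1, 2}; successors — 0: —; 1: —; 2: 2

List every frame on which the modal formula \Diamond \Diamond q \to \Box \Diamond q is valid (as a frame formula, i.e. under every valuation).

F5

Frame correspondent (Sahlqvist): \forall x \forall y \forall z ((x R^2 y \wedge xRz) \to \exists w (y = w \wedge zRw)) — i.e. a generalized confluence (Geach) condition.
F1: fails — w0R²w0, w0Rw5 but no w with w0=w and w5Rw.
F2: fails — 0R²0, 0R1 but no w with 0=w and 1Rw.
F3: fails — uR²w, uRw but no t with w=t and wRt.
F4: fails — w0R²w0, w0Rw1 but no w with w0=w and w1Rw.
F5: ✓.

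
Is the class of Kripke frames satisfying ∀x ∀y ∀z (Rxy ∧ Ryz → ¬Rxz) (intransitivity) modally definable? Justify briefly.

Not definable by any modal formula

Any modally definable frame class is closed under surjective bounded morphisms.
The 3-cycle (worlds 0,1,2 with 0→1→2→0) is intransitive. Mapping every world to a single reflexive point • is a surjective bounded morphism; the reflexive point is not intransitive (R••∧R•• but R••).
So no modal formula (or set of formulas) defines exactly the intransitive frames.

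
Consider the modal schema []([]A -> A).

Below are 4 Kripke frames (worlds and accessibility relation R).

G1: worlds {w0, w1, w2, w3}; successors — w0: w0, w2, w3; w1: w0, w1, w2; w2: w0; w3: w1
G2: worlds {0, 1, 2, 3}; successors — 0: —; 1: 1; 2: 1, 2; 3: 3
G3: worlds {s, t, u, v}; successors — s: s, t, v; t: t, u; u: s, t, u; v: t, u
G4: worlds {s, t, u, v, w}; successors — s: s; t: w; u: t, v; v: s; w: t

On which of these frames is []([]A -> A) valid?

G2

Frame correspondent (Sahlqvist): forall x forall y (Rxy -> Ryy) — i.e. shift-reflexivity.
G1: fails — Rw1w2 but not Rw2w2.
G2: satisfies the condition.
G3: fails — Rsv but not Rvv.
G4: fails — Ruv but not Rvv.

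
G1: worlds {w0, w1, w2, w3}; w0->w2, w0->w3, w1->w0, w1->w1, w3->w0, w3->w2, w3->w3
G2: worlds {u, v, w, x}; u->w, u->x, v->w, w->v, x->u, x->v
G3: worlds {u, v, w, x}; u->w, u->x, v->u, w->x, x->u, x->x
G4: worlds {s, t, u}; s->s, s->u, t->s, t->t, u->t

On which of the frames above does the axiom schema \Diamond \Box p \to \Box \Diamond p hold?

Frame correspondent (Sahlqvist): \forall x \forall y \forall z (Rxy \wedge Rxz \to \exists w (Ryw \wedge Rzw)) — i.e. convergence.
G1: fails — Rw0w2 and Rw0w2 but w2 and w2 have no common successor.
G2: holds.
G3: holds.
G4: fails — Rsu and Rss but u and s have no common successor.

G2, G3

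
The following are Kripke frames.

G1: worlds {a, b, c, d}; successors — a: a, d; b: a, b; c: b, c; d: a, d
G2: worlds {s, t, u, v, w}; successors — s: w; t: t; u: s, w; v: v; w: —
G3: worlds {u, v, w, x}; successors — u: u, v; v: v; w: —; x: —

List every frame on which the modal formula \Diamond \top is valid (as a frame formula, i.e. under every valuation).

This is the axiom for seriality; its first-order frame correspondent is \forall x \exists y Rxy.
G1: holds.
G2: fails — world w has no successor.
G3: fails — world w has no successor.
Valid on: G1.

G1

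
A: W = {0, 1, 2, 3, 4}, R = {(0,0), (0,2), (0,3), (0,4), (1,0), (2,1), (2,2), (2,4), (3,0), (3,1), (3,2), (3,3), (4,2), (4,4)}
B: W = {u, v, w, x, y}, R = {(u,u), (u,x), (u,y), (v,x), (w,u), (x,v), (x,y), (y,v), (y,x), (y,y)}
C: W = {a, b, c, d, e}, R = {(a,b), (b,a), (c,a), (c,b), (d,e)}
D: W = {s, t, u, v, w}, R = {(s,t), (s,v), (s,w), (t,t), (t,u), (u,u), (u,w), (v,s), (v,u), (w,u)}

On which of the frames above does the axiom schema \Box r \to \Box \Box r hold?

Frame correspondent (Sahlqvist): \forall x \forall y \forall z (Rxy \wedge Ryz \to Rxz) — i.e. transitivity.
A: fails — R10 and R02 but not R12.
B: fails — Rwu and Rux but not Rwx.
C: fails — Rab and Rba but not Raa.
D: fails — Rwu and Ruw but not Rww.
Valid on no frame.

none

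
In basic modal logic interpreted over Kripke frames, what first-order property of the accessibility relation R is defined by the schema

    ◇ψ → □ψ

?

Suppose ◇ψ→□ψ is valid. Take Rxy, Rxz and set V(ψ)={y}. Then ◇ψ at x, so □ψ at x, so ψ at z, i.e. z=y.
The converse is a direct semantic check.
Frame condition: ∀x ∀y ∀z (Rxy ∧ Rxz → y = z).

partial functionality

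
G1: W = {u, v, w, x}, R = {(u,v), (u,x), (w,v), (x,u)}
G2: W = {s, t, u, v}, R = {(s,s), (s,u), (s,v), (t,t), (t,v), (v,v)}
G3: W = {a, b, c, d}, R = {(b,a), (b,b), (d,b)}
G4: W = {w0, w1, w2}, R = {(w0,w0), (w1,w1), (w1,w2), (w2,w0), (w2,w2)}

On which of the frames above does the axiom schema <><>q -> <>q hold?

G2

Frame correspondent (Sahlqvist): forall x forall y forall z (Rxy & Ryz -> Rxz) — i.e. transitivity.
G1: fails — Rxu and Ruv but not Rxv.
G2: satisfies the condition.
G3: fails — Rdb and Rba but not Rda.
G4: fails — Rw1w2 and Rw2w0 but not Rw1w0.
Valid on: G2.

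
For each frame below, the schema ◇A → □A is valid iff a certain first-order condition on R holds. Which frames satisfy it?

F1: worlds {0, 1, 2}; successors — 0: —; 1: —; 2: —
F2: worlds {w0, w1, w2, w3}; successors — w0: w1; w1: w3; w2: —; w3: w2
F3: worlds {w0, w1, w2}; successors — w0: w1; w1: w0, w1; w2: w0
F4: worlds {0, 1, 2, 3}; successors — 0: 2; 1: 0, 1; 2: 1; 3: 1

The schema corresponds to partial functionality: ∀x ∀y ∀z (Rxy ∧ Rxz → y = z).
F1: condition met.
F2: condition met.
F3: fails — w1 sees both w0 and w1.
F4: fails — 1 sees both 0 and 1.

F1, F2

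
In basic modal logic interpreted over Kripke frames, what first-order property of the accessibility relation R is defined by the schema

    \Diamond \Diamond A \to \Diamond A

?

Transitivity

This schema is equivalent to the 4 axiom □A → □□A.
It corresponds to transitivity: \forall x \forall y \forall z (Rxy \wedge Ryz \to Rxz).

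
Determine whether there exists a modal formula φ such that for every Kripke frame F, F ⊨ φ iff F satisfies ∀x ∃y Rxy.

Yes, by □q → ◇q

The condition is seriality. A defining modal formula is □q → ◇q.
Suppose □q→◇q is valid. At any x set V(q)=W. Then □q at x, so ◇q at x, so x has a successor.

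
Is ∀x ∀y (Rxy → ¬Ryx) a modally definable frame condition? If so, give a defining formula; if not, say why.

No — not modally definable

If a class were modally definable it would be closed under surjective bounded morphisms (Goldblatt–Thomason).
The 5-cycle (worlds s,t,u,v,w with s→t→u→v→w→s) is asymmetric. Mapping every world to a single reflexive point • is a surjective bounded morphism, and the reflexive point is not asymmetric (R•• but asymmetry requires ¬R••).
Hence asymmetry is not modally definable.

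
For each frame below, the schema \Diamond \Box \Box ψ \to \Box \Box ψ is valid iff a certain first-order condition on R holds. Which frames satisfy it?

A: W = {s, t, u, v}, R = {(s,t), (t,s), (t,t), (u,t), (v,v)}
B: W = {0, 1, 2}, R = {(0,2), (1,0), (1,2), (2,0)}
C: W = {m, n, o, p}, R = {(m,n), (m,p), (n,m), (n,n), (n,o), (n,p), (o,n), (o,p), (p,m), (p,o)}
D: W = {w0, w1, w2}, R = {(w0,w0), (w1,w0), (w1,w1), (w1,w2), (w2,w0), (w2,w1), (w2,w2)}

A

Frame correspondent (Sahlqvist): \forall x \forall y \forall z ((xRy \wedge x R^2 z) \to \exists w (y R^2 w \wedge z = w)) — i.e. a generalized confluence (Geach) condition.
A: satisfies the condition.
B: fails — 0R2, 0R²0 but no w with 2R²w and 0=w.
C: fails — mRp, mR²m but no w with pR²w and m=w.
D: fails — w1Rw0, w1R²w1 but no w with w0R²w and w1=w.
Valid on: A.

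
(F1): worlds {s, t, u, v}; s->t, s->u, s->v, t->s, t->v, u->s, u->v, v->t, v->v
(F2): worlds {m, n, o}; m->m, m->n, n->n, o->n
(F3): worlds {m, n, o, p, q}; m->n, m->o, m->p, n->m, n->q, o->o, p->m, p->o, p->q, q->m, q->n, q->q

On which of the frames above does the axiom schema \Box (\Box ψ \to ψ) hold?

Frame correspondent (Sahlqvist): \forall x \forall y (Rxy \to Ryy) — i.e. shift-reflexivity.
(F1): fails — Rus but not Rss.
(F2): ✓.
(F3): fails — Rpm but not Rmm.

(F2)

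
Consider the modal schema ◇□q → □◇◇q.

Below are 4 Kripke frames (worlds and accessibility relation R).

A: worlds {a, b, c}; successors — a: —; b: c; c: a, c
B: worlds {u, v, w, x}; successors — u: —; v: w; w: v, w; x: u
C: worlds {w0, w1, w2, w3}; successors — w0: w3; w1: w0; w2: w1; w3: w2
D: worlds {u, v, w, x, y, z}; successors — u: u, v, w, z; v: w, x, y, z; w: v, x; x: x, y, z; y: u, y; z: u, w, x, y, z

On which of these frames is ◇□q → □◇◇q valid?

Frame correspondent (Sahlqvist): ∀x ∀y ∀z ((xRy ∧ xRz) → ∃w (yRw ∧ zR²w)) — i.e. a generalized confluence (Geach) condition.
A: fails — cRa, cRa but no w with aRw and aR²w.
B: fails — xRu, xRu but no t with uRt and uR²t.
C: fails — w0Rw3, w0Rw3 but no w with w3Rw and w3R²w.
D: condition met.
Valid on: D.

D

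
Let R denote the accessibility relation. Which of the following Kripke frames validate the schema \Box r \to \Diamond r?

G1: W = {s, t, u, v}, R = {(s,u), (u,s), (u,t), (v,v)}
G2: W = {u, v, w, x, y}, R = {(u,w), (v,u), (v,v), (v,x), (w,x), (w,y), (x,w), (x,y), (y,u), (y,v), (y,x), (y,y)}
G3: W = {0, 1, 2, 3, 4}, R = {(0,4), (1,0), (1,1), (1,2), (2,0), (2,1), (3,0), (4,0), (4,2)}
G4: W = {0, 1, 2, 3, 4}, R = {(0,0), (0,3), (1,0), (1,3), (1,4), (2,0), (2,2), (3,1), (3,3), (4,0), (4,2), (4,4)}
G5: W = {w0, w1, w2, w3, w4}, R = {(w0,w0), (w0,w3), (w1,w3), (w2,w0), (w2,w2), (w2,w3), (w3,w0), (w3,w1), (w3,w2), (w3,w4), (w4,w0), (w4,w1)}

G2, G3, G4, G5

This is the axiom for seriality; its first-order frame correspondent is \forall x \exists y Rxy.
G1: fails — world t has no successor.
G2: holds.
G3: holds.
G4: holds.
G5: holds.
Valid on: G2, G3, G4, G5.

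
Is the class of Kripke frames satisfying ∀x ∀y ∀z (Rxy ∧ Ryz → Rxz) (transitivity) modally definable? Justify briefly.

The condition is transitivity. A defining modal formula is □q → □□q.
Suppose □q→□□q is valid. Take Rxy, Ryz and set V(q)={w : Rxw}. Then □q at x, so □□q at x, so □q at y, so q at z, i.e. Rxz.

Yes, by □q → □□q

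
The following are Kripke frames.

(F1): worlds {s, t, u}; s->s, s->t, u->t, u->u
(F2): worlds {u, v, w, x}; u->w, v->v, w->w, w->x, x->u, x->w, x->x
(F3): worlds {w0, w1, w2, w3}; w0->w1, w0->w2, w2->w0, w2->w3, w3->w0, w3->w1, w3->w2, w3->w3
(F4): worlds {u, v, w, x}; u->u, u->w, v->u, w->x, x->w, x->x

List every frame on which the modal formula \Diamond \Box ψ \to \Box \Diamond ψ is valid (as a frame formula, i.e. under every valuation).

Frame correspondent (Sahlqvist): \forall x \forall y \forall z (Rxy \wedge Rxz \to \exists w (Ryw \wedge Rzw)) — i.e. convergence.
(F1): fails — Rss and Rst but s and t have no common successor.
(F2): condition met.
(F3): fails — Rw0w1 and Rw0w1 but w1 and w1 have no common successor.
(F4): fails — Ruw and Ruu but w and u have no common successor.
Valid on: (F2).

(F2)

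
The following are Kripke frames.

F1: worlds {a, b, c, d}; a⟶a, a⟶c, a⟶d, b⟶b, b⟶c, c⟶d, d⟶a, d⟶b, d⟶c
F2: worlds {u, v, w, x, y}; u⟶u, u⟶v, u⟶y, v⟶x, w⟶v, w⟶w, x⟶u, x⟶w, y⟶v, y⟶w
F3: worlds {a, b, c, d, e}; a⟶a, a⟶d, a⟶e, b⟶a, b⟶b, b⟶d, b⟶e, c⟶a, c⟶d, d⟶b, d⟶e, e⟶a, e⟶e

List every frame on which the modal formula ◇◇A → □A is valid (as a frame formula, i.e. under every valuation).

This is the axiom for a generalized confluence (Geach) condition; its first-order frame correspondent is ∀x ∀y ∀z ((xR²y ∧ xRz) → ∃w (y = w ∧ z = w)).
F1: fails — aR²a, aRc but a ≠ c.
F2: fails — uR²u, uRv but u ≠ v.
F3: fails — aR²a, aRd but a ≠ d.
Valid on no frame.

none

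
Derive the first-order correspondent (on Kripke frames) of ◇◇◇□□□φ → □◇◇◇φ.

This is a Sahlqvist (Geach-type) schema ◇^3□^3φ → □^1◇^3φ.
Minimal-valuation argument: fix x; take any y with xR^3y and any z with xR^1z. Set V(φ) to the set of worlds R-reachable from y in exactly 3 steps. Then □^3φ holds at y, so the antecedent holds at x; validity forces ◇^3φ at z, giving a w with zR^3w and yR^3w.
First-order correspondent: ∀x ∀y ∀z ((xR³y ∧ xRz) → ∃w (yR³w ∧ zR³w)).

∀x ∀y ∀z ((xR³y ∧ xRz) → ∃w (yR³w ∧ zR³w))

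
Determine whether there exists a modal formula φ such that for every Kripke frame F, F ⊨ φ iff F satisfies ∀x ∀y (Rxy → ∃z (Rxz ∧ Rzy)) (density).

Yes — defined by □□q → □q

This is a Sahlqvist condition; the C4 axiom □□q → □q defines it.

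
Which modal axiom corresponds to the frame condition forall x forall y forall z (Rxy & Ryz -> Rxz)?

□ψ → □□ψ

The condition is transitivity. The 4 schema □ψ → □□ψ defines it.
Suppose □ψ→□□ψ is valid. Take Rxy, Ryz and set V(ψ)={w : Rxw}. Then □ψ at x, so □□ψ at x, so □ψ at y, so ψ at z, i.e. Rxz.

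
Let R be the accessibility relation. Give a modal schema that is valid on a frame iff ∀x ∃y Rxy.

□s → ◇s

A defining formula is □s → ◇s (the D axiom).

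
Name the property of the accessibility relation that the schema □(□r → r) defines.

Suppose □(□r→r) is valid. Take Rxy and set V(r)={w : Ryw}. Then at y, □r holds; since □(□r→r) at x, □r→r at y, so r at y, i.e. Ryy.
Conversely, any frame satisfying ∀x ∀y (Rxy → Ryy) validates the schema.
So the correspondent is shift-reflexivity.

shift-reflexivity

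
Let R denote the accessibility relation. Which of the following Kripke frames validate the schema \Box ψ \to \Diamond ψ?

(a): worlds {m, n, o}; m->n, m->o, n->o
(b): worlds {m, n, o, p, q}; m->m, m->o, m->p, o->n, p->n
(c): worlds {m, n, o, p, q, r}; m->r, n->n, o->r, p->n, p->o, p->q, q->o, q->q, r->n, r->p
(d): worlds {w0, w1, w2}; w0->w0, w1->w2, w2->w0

The schema corresponds to seriality: \forall x \exists y Rxy.
(a): fails — world o has no successor.
(b): fails — world n has no successor.
(c): satisfies the condition.
(d): satisfies the condition.
Valid on: (c), (d).

(c), (d)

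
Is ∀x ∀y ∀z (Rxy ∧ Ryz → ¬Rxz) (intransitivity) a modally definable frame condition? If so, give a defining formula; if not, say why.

Not modally definable

If a class were modally definable it would be closed under surjective bounded morphisms (Goldblatt–Thomason).
The 5-cycle (worlds 0,1,2,3,4 with 0→1→2→3→4→0) is intransitive. Mapping every world to a single reflexive point • is a surjective bounded morphism; the reflexive point is not intransitive (R••∧R•• but R••).
So the class is not modally definable.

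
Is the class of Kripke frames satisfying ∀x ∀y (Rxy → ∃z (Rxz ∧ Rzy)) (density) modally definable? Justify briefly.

This is a Sahlqvist condition; the C4 axiom □□q → □q defines it.
Suppose □□q→□q is valid. Take Rxy and set V(q)={w : xR²w}. Then □□q at x, so □q at x, so q at y, i.e. ∃z(Rxz∧Rzy).

Yes, by □□q → □q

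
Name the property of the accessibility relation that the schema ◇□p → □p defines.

the Euclidean property

Equivalently (dual form): ◇p → □◇p.
Suppose ◇p→□◇p is valid. Take Rxy, Rxz and set V(p)={y}. Then ◇p at x, so □◇p at x, so ◇p at z, so some w with Rzw has p; w=y, i.e. Rzy. By symmetry of the argument, Ryz.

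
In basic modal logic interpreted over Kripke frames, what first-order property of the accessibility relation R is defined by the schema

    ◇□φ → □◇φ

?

Convergence

This schema is the .2 axiom.
Its frame correspondent is convergence — ∀x ∀y ∀z (Rxy ∧ Rxz → ∃w (Ryw ∧ Rzw)).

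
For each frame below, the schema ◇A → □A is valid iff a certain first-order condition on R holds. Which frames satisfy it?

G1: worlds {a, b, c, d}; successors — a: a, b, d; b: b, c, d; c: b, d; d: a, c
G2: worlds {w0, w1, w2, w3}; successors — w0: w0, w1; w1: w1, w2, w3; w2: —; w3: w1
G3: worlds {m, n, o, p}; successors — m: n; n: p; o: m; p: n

The schema corresponds to partial functionality: ∀x ∀y ∀z (Rxy ∧ Rxz → y = z).
G1: fails — a sees both a and b.
G2: fails — w0 sees both w0 and w1.
G3: condition met.

G3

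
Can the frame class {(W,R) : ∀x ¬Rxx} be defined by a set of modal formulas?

Modal frame validity is preserved under surjective bounded morphisms.
The 5-cycle (worlds s,t,u,v,w with s→t→u→v→w→s) is irreflexive, and the map sending every world to a single reflexive point • is a surjective bounded morphism (forth: every edge maps to (•,•); back: every world has a successor). So any modal formula valid on the 5-cycle is also valid on the reflexive point, which is not irreflexive.
Hence irreflexivity is not modally definable.

No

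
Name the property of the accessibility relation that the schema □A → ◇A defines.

Suppose □A→◇A is valid. At any x set V(A)=W. Then □A at x, so ◇A at x, so x has a successor.
The converse is a direct semantic check.
So the correspondent is seriality.

seriality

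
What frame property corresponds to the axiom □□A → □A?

density

This schema is the C4 axiom.
It corresponds to density: ∀x ∀y (Rxy → ∃z (Rxz ∧ Rzy)).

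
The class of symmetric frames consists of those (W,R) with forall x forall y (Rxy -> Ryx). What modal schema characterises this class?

The condition is symmetry. The B schema r → □◇r defines it.
Suppose r→□◇r is valid. Take Rxy and set V(r)={x}. Then r at x, so □◇r at x, so ◇r at y, so some z with Ryz has r; z=x, i.e. Ryx.

r → □◇r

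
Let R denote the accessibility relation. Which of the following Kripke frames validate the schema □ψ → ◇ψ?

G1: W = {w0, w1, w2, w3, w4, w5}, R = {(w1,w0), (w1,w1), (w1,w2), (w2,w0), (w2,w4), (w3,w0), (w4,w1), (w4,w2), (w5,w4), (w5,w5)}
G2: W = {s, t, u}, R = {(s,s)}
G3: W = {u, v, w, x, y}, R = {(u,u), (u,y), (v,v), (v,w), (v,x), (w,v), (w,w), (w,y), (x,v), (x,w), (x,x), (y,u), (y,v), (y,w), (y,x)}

G3

This is the axiom for seriality; its first-order frame correspondent is ∀x ∃y Rxy.
G1: fails — world w0 has no successor.
G2: fails — world t has no successor.
G3: condition met.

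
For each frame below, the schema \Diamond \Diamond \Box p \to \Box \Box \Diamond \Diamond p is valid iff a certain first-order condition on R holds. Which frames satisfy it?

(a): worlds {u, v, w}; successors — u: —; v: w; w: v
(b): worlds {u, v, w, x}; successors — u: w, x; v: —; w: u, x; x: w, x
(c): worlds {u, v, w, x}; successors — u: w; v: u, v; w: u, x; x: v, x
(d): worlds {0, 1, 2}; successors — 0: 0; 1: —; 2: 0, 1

Frame correspondent (Sahlqvist): \forall x \forall y \forall z ((x R^2 y \wedge x R^2 z) \to \exists w (yRw \wedge z R^2 w)) — i.e. a generalized confluence (Geach) condition.
(a): fails — vR²v, vR²v but no t with vRt and vR²t.
(b): condition met.
(c): fails — uR²u, uR²u but no t with uRt and uR²t.
(d): condition met.
Valid on: (b), (d).

(b), (d)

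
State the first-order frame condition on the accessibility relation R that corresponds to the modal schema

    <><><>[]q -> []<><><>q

This is a Sahlqvist (Geach-type) schema ◇^3□^1q → □^1◇^3q.
Minimal-valuation argument: fix x; take any y with xR^3y and any z with xR^1z. Set V(q) to the set of worlds R-reachable from y in exactly 1 step. Then □^1q holds at y, so the antecedent holds at x; validity forces ◇^3q at z, giving a w with zR^3w and yR^1w.
First-order correspondent: forall x forall y forall z ((x R^3 y & xRz) -> exists w (yRw & z R^3 w)).

forall x forall y forall z ((x R^3 y & xRz) -> exists w (yRw & z R^3 w))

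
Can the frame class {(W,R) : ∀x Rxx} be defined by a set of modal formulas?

The condition is reflexivity. A defining modal formula is □p → p.

Definable; □p → p defines it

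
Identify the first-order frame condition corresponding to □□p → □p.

Suppose □□p→□p is valid. Take Rxy and set V(p)={w : xR²w}. Then □□p at x, so □p at x, so p at y, i.e. ∃z(Rxz∧Rzy).

density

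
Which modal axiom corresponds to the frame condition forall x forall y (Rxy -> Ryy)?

□(□r → r)

This is shift-reflexivity; the standard corresponding axiom is T□: □(□r → r).
Suppose □(□r→r) is valid. Take Rxy and set V(r)={w : Ryw}. Then at y, □r holds; since □(□r→r) at x, □r→r at y, so r at y, i.e. Ryy.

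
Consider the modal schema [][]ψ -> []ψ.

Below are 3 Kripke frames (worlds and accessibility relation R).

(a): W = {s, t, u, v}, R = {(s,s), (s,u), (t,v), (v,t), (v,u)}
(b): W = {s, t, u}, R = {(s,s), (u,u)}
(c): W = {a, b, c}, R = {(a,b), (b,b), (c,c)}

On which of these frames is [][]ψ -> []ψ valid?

The schema corresponds to density: forall x forall y (Rxy -> exists z (Rxz & Rzy)).
(a): fails — Rtv but no z with Rtz and Rzv.
(b): holds.
(c): holds.
Valid on: (b), (c).

(b), (c)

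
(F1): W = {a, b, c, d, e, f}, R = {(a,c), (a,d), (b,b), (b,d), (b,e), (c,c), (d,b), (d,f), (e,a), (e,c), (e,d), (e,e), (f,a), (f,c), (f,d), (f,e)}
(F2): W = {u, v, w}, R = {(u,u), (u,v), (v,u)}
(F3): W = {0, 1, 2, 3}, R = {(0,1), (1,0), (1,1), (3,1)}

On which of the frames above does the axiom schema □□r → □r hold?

(F2), (F3)

The schema corresponds to density: ∀x ∀y (Rxy → ∃z (Rxz ∧ Rzy)).
(F1): fails — Rdf but no z with Rdz and Rzf.
(F2): holds.
(F3): holds.
Valid on: (F2), (F3).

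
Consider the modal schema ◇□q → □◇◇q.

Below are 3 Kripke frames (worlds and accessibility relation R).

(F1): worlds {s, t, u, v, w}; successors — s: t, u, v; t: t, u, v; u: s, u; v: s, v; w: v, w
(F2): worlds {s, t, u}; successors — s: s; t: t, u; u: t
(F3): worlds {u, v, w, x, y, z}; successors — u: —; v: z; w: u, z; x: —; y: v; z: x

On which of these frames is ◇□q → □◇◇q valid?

Frame correspondent (Sahlqvist): ∀x ∀y ∀z ((xRy ∧ xRz) → ∃w (yRw ∧ zR²w)) — i.e. a generalized confluence (Geach) condition.
(F1): satisfies the condition.
(F2): satisfies the condition.
(F3): fails — vRz, vRz but no t with zRt and zR²t.

(F1), (F2)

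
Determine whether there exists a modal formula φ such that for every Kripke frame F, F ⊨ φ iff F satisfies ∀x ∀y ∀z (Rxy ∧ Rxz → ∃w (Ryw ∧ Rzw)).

Yes — defined by ◇□p → □◇p

The condition is convergence. A defining modal formula is ◇□p → □◇p.
Suppose ◇□p→□◇p is valid. Take Rxy, Rxz and set V(p)={w : Ryw}. Then □p at y so ◇□p at x, so □◇p at x, so ◇p at z, giving w with Rzw and Ryw.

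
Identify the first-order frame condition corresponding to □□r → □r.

density

This is the C4 axiom.
Its frame correspondent is density — ∀x ∀y (Rxy → ∃z (Rxz ∧ Rzy)).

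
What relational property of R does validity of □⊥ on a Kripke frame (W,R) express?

emptiness of R: ∀x ∀y ¬Rxy

□⊥ is valid iff no world has any successor (otherwise □⊥ fails at any world with one).
Conversely, on a frame with emptiness of R the schema holds at every world under every valuation.
Frame condition: ∀x ∀y ¬Rxy.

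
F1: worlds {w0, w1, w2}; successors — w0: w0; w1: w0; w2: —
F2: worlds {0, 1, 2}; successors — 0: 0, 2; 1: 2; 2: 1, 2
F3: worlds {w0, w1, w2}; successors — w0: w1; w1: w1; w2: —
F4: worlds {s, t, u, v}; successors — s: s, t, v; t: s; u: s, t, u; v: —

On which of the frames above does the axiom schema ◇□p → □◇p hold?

Frame correspondent (Sahlqvist): ∀x ∀y ∀z (Rxy ∧ Rxz → ∃w (Ryw ∧ Rzw)) — i.e. convergence.
F1: satisfies the condition.
F2: satisfies the condition.
F3: satisfies the condition.
F4: fails — Rsv and Rsv but v and v have no common successor.

F1, F2, F3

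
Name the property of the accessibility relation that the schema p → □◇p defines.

This schema is the B axiom.
Its frame correspondent is symmetry — ∀x ∀y (Rxy → Ryx).

symmetry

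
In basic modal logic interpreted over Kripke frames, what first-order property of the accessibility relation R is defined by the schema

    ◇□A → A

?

symmetry

This is a form of the B axiom.
Its frame correspondent is symmetry — ∀x ∀y (Rxy → Ryx).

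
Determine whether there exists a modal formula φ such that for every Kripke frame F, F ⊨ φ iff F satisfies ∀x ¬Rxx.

No

Any modally definable frame class is closed under surjective bounded morphisms.
The 3-cycle (worlds a,b,c with a→b→c→a) is irreflexive, and the map sending every world to a single reflexive point • is a surjective bounded morphism (forth: every edge maps to (•,•); back: every world has a successor). So any modal formula valid on the 3-cycle is also valid on the reflexive point, which is not irreflexive.
So the class is not modally definable.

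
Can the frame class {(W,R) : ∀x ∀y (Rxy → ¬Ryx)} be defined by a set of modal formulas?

No — not modally definable

Modal frame validity is preserved under surjective bounded morphisms.
The 5-cycle (worlds a,b,c,d,e with a→b→c→d→e→a) is asymmetric. Mapping every world to a single reflexive point • is a surjective bounded morphism, and the reflexive point is not asymmetric (R•• but asymmetry requires ¬R••).
Hence asymmetry is not modally definable.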